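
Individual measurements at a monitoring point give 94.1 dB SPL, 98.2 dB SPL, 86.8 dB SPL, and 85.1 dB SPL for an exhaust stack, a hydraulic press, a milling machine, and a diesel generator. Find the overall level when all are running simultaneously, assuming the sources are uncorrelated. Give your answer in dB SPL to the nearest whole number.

For uncorrelated sources the intensities add, so convert each level to linear form, sum, and take 10·log₁₀ of the total.
Σ 10^(L/10) = 10^(94.1/10) + 10^(98.2/10) + 10^(86.8/10) + 10^(85.1/10) = 9.980e+09.
L_total = 10·log₁₀(9.980e+09) = 99.99 dB SPL.

100 dB SPL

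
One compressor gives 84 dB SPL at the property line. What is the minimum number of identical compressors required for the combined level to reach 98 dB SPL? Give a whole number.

N identical sources give L₁ + 10·log₁₀ N, so require 10·log₁₀ N ≥ 98 − 84 = 14.0 dB.
N ≥ 10^(14.0/10) = 25.119, so N = 26.

26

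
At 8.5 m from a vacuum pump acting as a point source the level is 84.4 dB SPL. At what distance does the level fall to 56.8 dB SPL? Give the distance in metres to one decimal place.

The 27.6 dB drop corresponds to a distance ratio of 10^(27.6/20) for a point source.
r₂ = 8.5·10^((84.4−56.8)/20) = 8.5·10^(27.6/20) = 203.90 m.

203.9 m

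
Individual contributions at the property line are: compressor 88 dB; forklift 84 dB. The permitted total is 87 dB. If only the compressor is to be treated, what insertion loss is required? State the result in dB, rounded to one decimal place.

Fixed contribution from the other source: Σ 10^(L/10) = 10^(84/10) = 2.512e+08 (84.00 dB).
To meet 87 dB overall, the treated compressor may contribute at most 10^(87/10) − 2.512e+08 = 2.500e+08, i.e. 83.98 dB.
So the compressor must be reduced from 88 to 83.98 dB: IL = 4.02 dB.

4.0 dB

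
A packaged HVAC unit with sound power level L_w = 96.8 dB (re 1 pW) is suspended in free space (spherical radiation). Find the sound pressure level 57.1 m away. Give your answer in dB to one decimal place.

Free-field spherical radiation: L_p = L_w − 10·log₁₀(4π·r²), r = 57.1 m.
4π·r² = 4.097e+04 m², 10·log₁₀ of that is 46.125 dB.
L_p = 96.8 − 46.125 = 50.68 dB.

50.7 dB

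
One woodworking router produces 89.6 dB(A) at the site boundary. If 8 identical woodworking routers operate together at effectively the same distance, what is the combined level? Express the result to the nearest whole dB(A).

With 8 equal, uncorrelated contributions the intensity is 8× that of one unit, giving a rise of 10·log₁₀ 8.
L_total = 89.6 + 10·log₁₀(8) = 89.6 + 9.031 = 98.63 dB(A).

99 dB(A)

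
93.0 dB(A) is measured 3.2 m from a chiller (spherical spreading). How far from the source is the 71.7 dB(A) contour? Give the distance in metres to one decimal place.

37.2 m

The 21.3 dB drop corresponds to a distance ratio of 10^(21.3/20) for a point source.
r₂ = 3.2·10^((93.0−71.7)/20) = 3.2·10^(21.3/20) = 37.17 m.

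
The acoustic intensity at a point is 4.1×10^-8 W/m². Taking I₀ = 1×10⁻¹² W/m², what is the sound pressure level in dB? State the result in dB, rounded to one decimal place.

46.1 dB

L = 10·log₁₀(I/I₀) = 10·log₁₀(4.1×10^-8/10⁻¹²) = 10·log₁₀(4.1×10^4).
L = 10·(0.6128 + 4) = 46.13 dB.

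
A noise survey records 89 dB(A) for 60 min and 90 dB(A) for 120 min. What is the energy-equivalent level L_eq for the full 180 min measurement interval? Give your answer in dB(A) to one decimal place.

89.7 dB(A)

L_eq = 10·log₁₀[(1/T)·Σ tᵢ·10^(Lᵢ/10)] with T = 180 min.
Σ tᵢ·10^(Lᵢ/10) = 60·10^(89/10) + 120·10^(90/10) = 1.677e+11.
L_eq = 10·log₁₀(1.677e+11/180) = 89.69 dB(A).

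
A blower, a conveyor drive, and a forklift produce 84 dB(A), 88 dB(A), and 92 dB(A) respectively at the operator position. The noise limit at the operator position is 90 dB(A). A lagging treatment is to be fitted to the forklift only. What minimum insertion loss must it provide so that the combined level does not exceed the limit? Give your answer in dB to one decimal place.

Fixed contribution from the other sources: Σ 10^(L/10) = 10^(84/10) + 10^(88/10) = 8.821e+08 (89.46 dB(A)).
To meet 90 dB(A) overall, the treated forklift may contribute at most 10^(90/10) − 8.821e+08 = 1.179e+08, i.e. 80.71 dB(A).
Required insertion loss = 92 − 80.71 = 11.29 dB.

11.3 dB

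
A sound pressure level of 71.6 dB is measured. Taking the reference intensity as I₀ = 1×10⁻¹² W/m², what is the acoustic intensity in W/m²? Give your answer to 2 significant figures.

L = 10·log₁₀(I/I₀) ⇒ I = I₀·10^(L/10) = 10⁻¹² × 10^7.16.

1.4e-05 W/m²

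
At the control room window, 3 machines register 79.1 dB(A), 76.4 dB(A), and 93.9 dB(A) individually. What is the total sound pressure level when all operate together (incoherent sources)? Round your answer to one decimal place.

94.1 dB(A)

For uncorrelated sources the intensities add, so convert each level to linear form, sum, and take 10·log₁₀ of the total.
Σ 10^(L/10) = 10^(79.1/10) + 10^(76.4/10) + 10^(93.9/10) = 2.580e+09.
L_total = 10·log₁₀(2.580e+09) = 94.12 dB(A).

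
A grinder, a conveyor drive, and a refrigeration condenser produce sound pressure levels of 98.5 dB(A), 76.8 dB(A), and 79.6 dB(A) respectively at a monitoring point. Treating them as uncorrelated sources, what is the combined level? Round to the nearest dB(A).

99 dB(A)

Incoherent sources combine by intensity addition: L_total = 10·log₁₀(Σ 10^(L_i/10)).
Σ 10^(L/10) = 10^(98.5/10) + 10^(76.8/10) + 10^(79.6/10) = 7.219e+09.
L_total = 10·log₁₀(7.219e+09) = 98.58 dB(A).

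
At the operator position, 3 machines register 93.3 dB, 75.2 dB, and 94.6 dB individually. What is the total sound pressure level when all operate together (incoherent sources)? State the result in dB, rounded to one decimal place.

97.0 dB

For uncorrelated sources the intensities add, so convert each level to linear form, sum, and take 10·log₁₀ of the total.
Σ 10^(L/10) = 10^(93.3/10) + 10^(75.2/10) + 10^(94.6/10) = 5.055e+09.
L_total = 10·log₁₀(5.055e+09) = 97.04 dB.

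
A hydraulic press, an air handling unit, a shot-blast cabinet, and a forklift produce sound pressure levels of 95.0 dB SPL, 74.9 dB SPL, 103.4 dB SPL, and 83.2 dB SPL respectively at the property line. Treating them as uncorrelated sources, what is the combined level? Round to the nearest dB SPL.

104 dB SPL

Incoherent sources combine by intensity addition: L_total = 10·log₁₀(Σ 10^(L_i/10)).
Σ 10^(L/10) = 10^(95.0/10) + 10^(74.9/10) + 10^(103.4/10) + 10^(83.2/10) = 2.528e+10.
L_total = 10·log₁₀(2.528e+10) = 104.03 dB SPL.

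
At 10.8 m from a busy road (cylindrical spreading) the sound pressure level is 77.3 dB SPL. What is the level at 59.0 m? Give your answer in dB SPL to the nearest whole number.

70 dB SPL

Line-source attenuation: ΔL = 10·log₁₀(r₂/r₁) = 10·log₁₀(59.0/10.8) = 7.374 dB.
L₂ = 77.3 − 10·log₁₀(59.0/10.8) = 77.3 − 7.374 = 69.93 dB SPL.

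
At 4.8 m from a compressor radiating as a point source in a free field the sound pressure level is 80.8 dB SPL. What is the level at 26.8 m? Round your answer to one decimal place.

65.9 dB SPL

For a point source, L₂ = L₁ − 20·log₁₀(r₂/r₁).
L₂ = 80.8 − 20·log₁₀(26.8/4.8) = 80.8 − 14.938 = 65.86 dB SPL.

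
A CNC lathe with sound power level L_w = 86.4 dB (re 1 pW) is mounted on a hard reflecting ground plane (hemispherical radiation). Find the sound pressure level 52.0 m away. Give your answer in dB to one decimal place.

The power spreads over a hemisphere of area 2π·r², so L_p = L_w − 10·log₁₀(2π·r²).
2π·r² = 1.699e+04 m², 10·log₁₀ of that is 42.302 dB.
L_p = 86.4 − 42.302 = 44.10 dB.

44.1 dB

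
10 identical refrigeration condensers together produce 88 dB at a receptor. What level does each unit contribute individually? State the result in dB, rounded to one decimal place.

10 equal contributions raise the level by 10·log₁₀ 10 = 10.000 dB, so each unit alone gives 88 − 10.000.

78.0 dB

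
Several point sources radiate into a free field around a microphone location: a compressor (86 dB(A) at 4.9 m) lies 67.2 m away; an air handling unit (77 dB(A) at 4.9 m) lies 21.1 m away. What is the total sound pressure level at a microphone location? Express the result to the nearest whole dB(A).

67 dB(A)

Propagate each source to the receiver with L = L_ref − 20·log₁₀(r/r_ref), then add intensities.
compressor: 86 − 20·log₁₀(67.2/4.9) = 86 − 22.74 = 63.26 dB(A).
air handling unit: 77 − 20·log₁₀(21.1/4.9) = 77 − 12.68 = 64.32 dB(A).
Σ 10^(L/10) = 4.820e+06 → L_total = 10·log₁₀(4.820e+06) = 66.83 dB(A).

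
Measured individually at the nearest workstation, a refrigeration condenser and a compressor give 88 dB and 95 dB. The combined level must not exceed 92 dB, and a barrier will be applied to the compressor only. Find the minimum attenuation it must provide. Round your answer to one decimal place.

Fixed contribution from the other source: Σ 10^(L/10) = 10^(88/10) = 6.310e+08 (88.00 dB).
To meet 92 dB overall, the treated compressor may contribute at most 10^(92/10) − 6.310e+08 = 9.539e+08, i.e. 89.80 dB.
Required insertion loss = 95 − 89.80 = 5.20 dB.

5.2 dB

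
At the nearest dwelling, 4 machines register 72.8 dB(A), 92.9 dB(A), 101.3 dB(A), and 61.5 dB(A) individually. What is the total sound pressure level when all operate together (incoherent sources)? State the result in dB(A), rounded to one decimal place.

101.9 dB(A)

Incoherent sources combine by intensity addition: L_total = 10·log₁₀(Σ 10^(L_i/10)).
Σ 10^(L/10) = 10^(72.8/10) + 10^(92.9/10) + 10^(101.3/10) + 10^(61.5/10) = 1.546e+10.
L_total = 10·log₁₀(1.546e+10) = 101.89 dB(A).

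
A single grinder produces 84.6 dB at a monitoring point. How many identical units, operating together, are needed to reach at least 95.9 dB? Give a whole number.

14

N identical sources give L₁ + 10·log₁₀ N, so require 10·log₁₀ N ≥ 95.9 − 84.6 = 11.3 dB.
N ≥ 10^(11.3/10) = 13.490, so N = 14.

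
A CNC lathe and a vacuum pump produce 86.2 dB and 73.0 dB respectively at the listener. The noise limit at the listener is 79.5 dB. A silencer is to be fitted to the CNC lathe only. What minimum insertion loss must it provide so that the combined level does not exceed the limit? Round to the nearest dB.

Fixed contribution from the other source: Σ 10^(L/10) = 10^(73.0/10) = 1.995e+07 (73.00 dB).
To meet 79.5 dB overall, the treated CNC lathe may contribute at most 10^(79.5/10) − 1.995e+07 = 6.917e+07, i.e. 78.40 dB.
Required insertion loss = 86.2 − 78.40 = 7.80 dB.

8 dB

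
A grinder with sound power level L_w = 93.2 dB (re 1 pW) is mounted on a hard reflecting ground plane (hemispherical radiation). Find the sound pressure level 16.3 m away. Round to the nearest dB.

Free-field hemispherical radiation: L_p = L_w − 10·log₁₀(2π·r²), r = 16.3 m.
2π·r² = 1669 m², 10·log₁₀ of that is 32.226 dB.
L_p = 93.2 − 32.226 = 60.97 dB.

61 dB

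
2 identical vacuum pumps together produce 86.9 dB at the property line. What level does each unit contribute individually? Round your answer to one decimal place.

For N identical incoherent sources L_total = L₁ + 10·log₁₀ N, so L₁ = 86.9 − 10·log₁₀(2) = 86.9 − 3.010.

83.9 dB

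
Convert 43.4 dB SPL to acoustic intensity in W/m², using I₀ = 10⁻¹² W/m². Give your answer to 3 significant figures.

2.19e-08 W/m²

I = I₀·10^(L/10) = 10⁻¹² × 10^(43.4/10) = 10^(-7.660).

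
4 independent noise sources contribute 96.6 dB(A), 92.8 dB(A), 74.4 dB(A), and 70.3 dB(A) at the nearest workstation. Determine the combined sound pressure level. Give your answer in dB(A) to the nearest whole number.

98 dB(A)

Incoherent sources combine by intensity addition: L_total = 10·log₁₀(Σ 10^(L_i/10)).
Σ 10^(L/10) = 10^(96.6/10) + 10^(92.8/10) + 10^(74.4/10) + 10^(70.3/10) = 6.515e+09.
L_total = 10·log₁₀(6.515e+09) = 98.14 dB(A).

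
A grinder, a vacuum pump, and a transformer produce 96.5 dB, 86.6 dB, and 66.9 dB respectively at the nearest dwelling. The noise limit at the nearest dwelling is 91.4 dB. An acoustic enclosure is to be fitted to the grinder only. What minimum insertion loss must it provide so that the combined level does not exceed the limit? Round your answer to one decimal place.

6.9 dB

The untreated sources together contribute 10^(86.6/10) + 10^(66.9/10) = 4.620e+08, i.e. 86.65 dB.
To meet 91.4 dB overall, the treated grinder may contribute at most 10^(91.4/10) − 4.620e+08 = 9.184e+08, i.e. 89.63 dB.
Required insertion loss = 96.5 − 89.63 = 6.87 dB.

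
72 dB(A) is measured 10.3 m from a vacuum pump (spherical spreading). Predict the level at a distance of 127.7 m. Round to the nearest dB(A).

For a point source, L₂ = L₁ − 20·log₁₀(r₂/r₁).
L₂ = 72 − 20·log₁₀(127.7/10.3) = 72 − 21.867 = 50.13 dB(A).

50 dB(A)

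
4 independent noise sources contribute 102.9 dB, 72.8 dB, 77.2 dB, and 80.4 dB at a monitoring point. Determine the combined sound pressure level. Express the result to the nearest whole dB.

Incoherent sources combine by intensity addition: L_total = 10·log₁₀(Σ 10^(L_i/10)).
Σ 10^(L/10) = 10^(102.9/10) + 10^(72.8/10) + 10^(77.2/10) + 10^(80.4/10) = 1.968e+10.
L_total = 10·log₁₀(1.968e+10) = 102.94 dB.

103 dB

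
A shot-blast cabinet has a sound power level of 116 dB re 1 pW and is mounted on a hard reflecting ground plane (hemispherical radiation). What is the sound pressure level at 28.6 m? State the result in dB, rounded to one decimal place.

L_p = L_w − 10·log₁₀(2π·r²) with r = 28.6 m.
2π·r² = 5139 m², 10·log₁₀ of that is 37.109 dB.
L_p = 116 − 37.109 = 78.89 dB.

78.9 dB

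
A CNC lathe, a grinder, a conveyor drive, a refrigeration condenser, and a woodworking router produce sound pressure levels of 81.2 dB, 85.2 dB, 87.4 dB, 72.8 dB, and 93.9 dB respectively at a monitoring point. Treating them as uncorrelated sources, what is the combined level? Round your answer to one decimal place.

For uncorrelated sources the intensities add, so convert each level to linear form, sum, and take 10·log₁₀ of the total.
Σ 10^(L/10) = 10^(81.2/10) + 10^(85.2/10) + 10^(87.4/10) + 10^(72.8/10) + 10^(93.9/10) = 3.486e+09.
L_total = 10·log₁₀(3.486e+09) = 95.42 dB.

95.4 dB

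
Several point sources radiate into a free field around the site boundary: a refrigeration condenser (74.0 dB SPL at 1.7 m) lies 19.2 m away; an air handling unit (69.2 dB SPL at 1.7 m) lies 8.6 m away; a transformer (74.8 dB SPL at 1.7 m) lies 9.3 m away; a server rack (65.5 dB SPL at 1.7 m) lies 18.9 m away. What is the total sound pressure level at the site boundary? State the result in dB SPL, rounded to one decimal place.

61.9 dB SPL

Propagate each source to the receiver with L = L_ref − 20·log₁₀(r/r_ref), then add intensities.
refrigeration condenser: 74.0 − 20·log₁₀(19.2/1.7) = 74.0 − 21.06 = 52.94 dB SPL.
air handling unit: 69.2 − 20·log₁₀(8.6/1.7) = 69.2 − 14.08 = 55.12 dB SPL.
transformer: 74.8 − 20·log₁₀(9.3/1.7) = 74.8 − 14.76 = 60.04 dB SPL.
server rack: 65.5 − 20·log₁₀(18.9/1.7) = 65.5 − 20.92 = 44.58 dB SPL.
Σ 10^(L/10) = 1.560e+06 → L_total = 10·log₁₀(1.560e+06) = 61.93 dB SPL.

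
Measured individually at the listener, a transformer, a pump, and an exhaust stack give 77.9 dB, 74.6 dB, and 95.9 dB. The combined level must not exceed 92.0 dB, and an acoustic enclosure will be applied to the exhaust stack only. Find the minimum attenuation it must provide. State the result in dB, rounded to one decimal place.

Fixed contribution from the other sources: Σ 10^(L/10) = 10^(77.9/10) + 10^(74.6/10) = 9.050e+07 (79.57 dB).
To meet 92.0 dB overall, the treated exhaust stack may contribute at most 10^(92.0/10) − 9.050e+07 = 1.494e+09, i.e. 91.74 dB.
So the exhaust stack must be reduced from 95.9 to 91.74 dB: IL = 4.16 dB.

4.2 dB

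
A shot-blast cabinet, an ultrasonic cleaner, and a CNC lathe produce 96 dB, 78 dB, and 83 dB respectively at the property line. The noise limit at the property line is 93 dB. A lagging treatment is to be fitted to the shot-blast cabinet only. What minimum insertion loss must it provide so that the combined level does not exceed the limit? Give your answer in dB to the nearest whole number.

Everything except the shot-blast cabinet sums to 10^(78/10) + 10^(83/10) = 2.626e+08 in linear terms, 84.19 dB.
To meet 93 dB overall, the treated shot-blast cabinet may contribute at most 10^(93/10) − 2.626e+08 = 1.733e+09, i.e. 92.39 dB.
Required insertion loss = 96 − 92.39 = 3.61 dB.

4 dB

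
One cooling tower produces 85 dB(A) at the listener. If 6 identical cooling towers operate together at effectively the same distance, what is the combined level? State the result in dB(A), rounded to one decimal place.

With 6 equal, uncorrelated contributions the intensity is 6× that of one unit, giving a rise of 10·log₁₀ 6.
L_total = 85 + 10·log₁₀(6) = 85 + 7.782 = 92.78 dB(A).

92.8 dB(A)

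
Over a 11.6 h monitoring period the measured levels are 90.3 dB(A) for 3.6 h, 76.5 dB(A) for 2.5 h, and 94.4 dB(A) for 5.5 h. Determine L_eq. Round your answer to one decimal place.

Weight each interval's intensity by its duration and average over T = 11.6 h:
Σ tᵢ·10^(Lᵢ/10) = 3.6·10^(90.3/10) + 2.5·10^(76.5/10) + 5.5·10^(94.4/10) = 1.912e+10.
L_eq = 10·log₁₀(1.912e+10/11.6) = 92.17 dB(A).

92.2 dB(A)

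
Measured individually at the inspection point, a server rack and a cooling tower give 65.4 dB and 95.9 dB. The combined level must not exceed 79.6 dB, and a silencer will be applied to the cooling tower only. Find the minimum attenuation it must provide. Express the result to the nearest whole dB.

The untreated sources together contribute 10^(65.4/10) = 3.467e+06, i.e. 65.40 dB.
The limit corresponds to 10^(79.6/10) = 9.120e+07; subtracting the fixed part leaves 8.773e+07 for the cooling tower, i.e. 79.43 dB.
So the cooling tower must be reduced from 95.9 to 79.43 dB: IL = 16.47 dB.

16 dB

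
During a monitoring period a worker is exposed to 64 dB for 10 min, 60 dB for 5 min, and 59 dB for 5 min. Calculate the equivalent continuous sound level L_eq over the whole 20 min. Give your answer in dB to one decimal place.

62.3 dB

L_eq = 10·log₁₀[(1/T)·Σ tᵢ·10^(Lᵢ/10)] with T = 20 min.
Σ tᵢ·10^(Lᵢ/10) = 10·10^(64/10) + 5·10^(60/10) + 5·10^(59/10) = 3.409e+07.
L_eq = 10·log₁₀(3.409e+07/20) = 62.32 dB.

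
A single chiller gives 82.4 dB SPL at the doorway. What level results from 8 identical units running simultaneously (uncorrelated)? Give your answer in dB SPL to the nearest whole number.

L_total = L₁ + 10·log₁₀ N for N identical incoherent sources.
L_total = 82.4 + 10·log₁₀(8) = 82.4 + 9.031 = 91.43 dB SPL.

91 dB SPL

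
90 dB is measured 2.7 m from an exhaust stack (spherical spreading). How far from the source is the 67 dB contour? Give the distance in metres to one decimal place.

Point-source spreading drops the level by 20·log₁₀(r₂/r₁); inverting, r₂/r₁ = 10^(ΔL/20).
r₂ = 2.7·10^((90−67)/20) = 2.7·10^(23.0/20) = 38.14 m.

38.1 m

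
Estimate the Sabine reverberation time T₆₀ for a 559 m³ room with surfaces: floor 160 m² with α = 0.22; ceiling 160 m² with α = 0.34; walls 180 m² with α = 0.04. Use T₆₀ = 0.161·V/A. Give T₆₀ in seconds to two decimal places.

0.93 s

A = Σ Sᵢαᵢ = 160·0.22 + 160·0.34 + 180·0.04 = 96.80 m².
T₆₀ = 0.161 × 559 / 96.80 = 0.930 s.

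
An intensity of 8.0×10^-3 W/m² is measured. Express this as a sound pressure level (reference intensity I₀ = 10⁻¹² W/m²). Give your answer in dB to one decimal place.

99.0 dB

L = 10·log₁₀(I/I₀) = 10·log₁₀(8.0×10^-3/10⁻¹²) = 10·log₁₀(8.0×10^9).
L = 10·(0.9031 + 9) = 99.03 dB.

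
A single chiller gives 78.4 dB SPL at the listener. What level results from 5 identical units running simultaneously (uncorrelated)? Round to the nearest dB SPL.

85 dB SPL

L_total = L₁ + 10·log₁₀ N for N identical incoherent sources.
L_total = 78.4 + 10·log₁₀(5) = 78.4 + 6.990 = 85.39 dB SPL.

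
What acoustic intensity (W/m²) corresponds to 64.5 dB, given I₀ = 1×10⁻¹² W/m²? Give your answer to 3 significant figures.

I = I₀·10^(L/10) = 10⁻¹² × 10^(64.5/10) = 10^(-5.550).

2.82e-06 W/m²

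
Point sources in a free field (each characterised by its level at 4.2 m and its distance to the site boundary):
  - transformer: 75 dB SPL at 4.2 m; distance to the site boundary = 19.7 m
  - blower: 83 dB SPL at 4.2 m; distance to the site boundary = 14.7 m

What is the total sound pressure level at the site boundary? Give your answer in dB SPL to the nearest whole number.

First find each source's level at the receiver (point-source: −20·log₁₀(r/r_ref)), then combine on an intensity basis.
transformer: 75 − 20·log₁₀(19.7/4.2) = 75 − 13.42 = 61.58 dB SPL.
blower: 83 − 20·log₁₀(14.7/4.2) = 83 − 10.88 = 72.12 dB SPL.
Σ 10^(L/10) = 1.773e+07 → L_total = 10·log₁₀(1.773e+07) = 72.49 dB SPL.

72 dB SPL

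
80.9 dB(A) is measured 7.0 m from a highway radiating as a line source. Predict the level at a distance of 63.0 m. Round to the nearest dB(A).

Line-source attenuation: ΔL = 10·log₁₀(r₂/r₁) = 10·log₁₀(63.0/7.0) = 9.542 dB.
L₂ = 80.9 − 10·log₁₀(63.0/7.0) = 80.9 − 9.542 = 71.36 dB(A).

71 dB(A)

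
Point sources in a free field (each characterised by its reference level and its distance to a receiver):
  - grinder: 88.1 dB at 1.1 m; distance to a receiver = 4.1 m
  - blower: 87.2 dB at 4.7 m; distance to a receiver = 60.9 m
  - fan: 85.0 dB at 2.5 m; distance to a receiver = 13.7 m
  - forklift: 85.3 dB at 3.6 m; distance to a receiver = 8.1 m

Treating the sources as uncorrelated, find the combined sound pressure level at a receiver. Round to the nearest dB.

Apply inverse-square spreading to bring every level to the receiver, then sum 10^(L/10).
grinder: 88.1 − 20·log₁₀(4.1/1.1) = 88.1 − 11.43 = 76.67 dB.
blower: 87.2 − 20·log₁₀(60.9/4.7) = 87.2 − 22.25 = 64.95 dB.
fan: 85.0 − 20·log₁₀(13.7/2.5) = 85.0 − 14.78 = 70.22 dB.
forklift: 85.3 − 20·log₁₀(8.1/3.6) = 85.3 − 7.04 = 78.26 dB.
Σ 10^(L/10) = 1.271e+08 → L_total = 10·log₁₀(1.271e+08) = 81.04 dB.

81 dB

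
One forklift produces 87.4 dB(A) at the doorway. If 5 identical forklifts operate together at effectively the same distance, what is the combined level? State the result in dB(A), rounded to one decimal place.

With 5 equal, uncorrelated contributions the intensity is 5× that of one unit, giving a rise of 10·log₁₀ 5.
L_total = 87.4 + 10·log₁₀(5) = 87.4 + 6.990 = 94.39 dB(A).

94.4 dB(A)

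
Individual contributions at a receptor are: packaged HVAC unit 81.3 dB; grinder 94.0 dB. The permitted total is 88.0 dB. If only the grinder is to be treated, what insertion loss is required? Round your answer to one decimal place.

7.0 dB

The untreated sources together contribute 10^(81.3/10) = 1.349e+08, i.e. 81.30 dB.
To meet 88.0 dB overall, the treated grinder may contribute at most 10^(88.0/10) − 1.349e+08 = 4.961e+08, i.e. 86.96 dB.
So the grinder must be reduced from 94.0 to 86.96 dB: IL = 7.04 dB.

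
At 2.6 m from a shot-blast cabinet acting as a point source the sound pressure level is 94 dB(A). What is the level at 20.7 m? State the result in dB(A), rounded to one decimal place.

Spherical spreading from a point source gives a 20·log₁₀(r₂/r₁) drop.
L₂ = 94 − 20·log₁₀(20.7/2.6) = 94 − 18.020 = 75.98 dB(A).

76.0 dB(A)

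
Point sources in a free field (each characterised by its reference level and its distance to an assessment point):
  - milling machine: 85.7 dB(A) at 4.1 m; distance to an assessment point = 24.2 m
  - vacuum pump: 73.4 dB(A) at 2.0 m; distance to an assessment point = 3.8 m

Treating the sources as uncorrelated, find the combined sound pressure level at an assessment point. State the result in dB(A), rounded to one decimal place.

72.2 dB(A)

Propagate each source to the receiver with L = L_ref − 20·log₁₀(r/r_ref), then add intensities.
milling machine: 85.7 − 20·log₁₀(24.2/4.1) = 85.7 − 15.42 = 70.28 dB(A).
vacuum pump: 73.4 − 20·log₁₀(3.8/2.0) = 73.4 − 5.58 = 67.82 dB(A).
Σ 10^(L/10) = 1.672e+07 → L_total = 10·log₁₀(1.672e+07) = 72.23 dB(A).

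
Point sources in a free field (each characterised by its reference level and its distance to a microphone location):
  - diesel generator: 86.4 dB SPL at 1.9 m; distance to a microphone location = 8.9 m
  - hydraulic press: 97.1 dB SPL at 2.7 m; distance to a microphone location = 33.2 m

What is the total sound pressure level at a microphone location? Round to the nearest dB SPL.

77 dB SPL

Propagate each source to the receiver with L = L_ref − 20·log₁₀(r/r_ref), then add intensities.
diesel generator: 86.4 − 20·log₁₀(8.9/1.9) = 86.4 − 13.41 = 72.99 dB SPL.
hydraulic press: 97.1 − 20·log₁₀(33.2/2.7) = 97.1 − 21.80 = 75.30 dB SPL.
Σ 10^(L/10) = 5.381e+07 → L_total = 10·log₁₀(5.381e+07) = 77.31 dB SPL.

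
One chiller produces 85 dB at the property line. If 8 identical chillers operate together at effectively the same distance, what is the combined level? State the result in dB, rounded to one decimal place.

N identical incoherent sources raise the level by 10·log₁₀ N.
L_total = 85 + 10·log₁₀(8) = 85 + 9.031 = 94.03 dB.

94.0 dB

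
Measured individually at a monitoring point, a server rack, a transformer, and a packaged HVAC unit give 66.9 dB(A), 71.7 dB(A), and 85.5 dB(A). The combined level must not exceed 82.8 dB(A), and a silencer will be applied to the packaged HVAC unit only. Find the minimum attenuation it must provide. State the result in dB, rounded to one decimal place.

Fixed contribution from the other sources: Σ 10^(L/10) = 10^(66.9/10) + 10^(71.7/10) = 1.969e+07 (72.94 dB(A)).
The limit corresponds to 10^(82.8/10) = 1.905e+08; subtracting the fixed part leaves 1.709e+08 for the packaged HVAC unit, i.e. 82.33 dB(A).
So the packaged HVAC unit must be reduced from 85.5 to 82.33 dB(A): IL = 3.17 dB.

3.2 dB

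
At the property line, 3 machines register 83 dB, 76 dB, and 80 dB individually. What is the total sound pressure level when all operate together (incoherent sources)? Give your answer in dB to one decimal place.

For uncorrelated sources the intensities add, so convert each level to linear form, sum, and take 10·log₁₀ of the total.
Σ 10^(L/10) = 10^(83/10) + 10^(76/10) + 10^(80/10) = 3.393e+08.
L_total = 10·log₁₀(3.393e+08) = 85.31 dB.

85.3 dB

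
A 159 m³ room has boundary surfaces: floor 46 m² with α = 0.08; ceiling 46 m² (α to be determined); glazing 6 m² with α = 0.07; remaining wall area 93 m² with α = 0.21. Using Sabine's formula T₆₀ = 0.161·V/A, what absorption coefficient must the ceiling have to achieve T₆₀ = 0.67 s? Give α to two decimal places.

0.32

Required total absorption A = 0.161·159/0.67 = 38.21 m².
Absorption from the other surfaces = 46·0.08 + 6·0.07 + 93·0.21 = 23.63 m², so the ceiling must supply 14.58 m² over 46 m².
α = 14.58/46 = 0.317.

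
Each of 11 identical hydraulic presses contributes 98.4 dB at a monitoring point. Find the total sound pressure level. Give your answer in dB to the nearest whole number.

With 11 equal, uncorrelated contributions the intensity is 11× that of one unit, giving a rise of 10·log₁₀ 11.
L_total = 98.4 + 10·log₁₀(11) = 98.4 + 10.414 = 108.81 dB.

109 dB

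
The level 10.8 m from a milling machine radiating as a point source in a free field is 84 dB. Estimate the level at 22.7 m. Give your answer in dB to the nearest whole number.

78 dB

For a point source, L₂ = L₁ − 20·log₁₀(r₂/r₁).
L₂ = 84 − 20·log₁₀(22.7/10.8) = 84 − 6.452 = 77.55 dB.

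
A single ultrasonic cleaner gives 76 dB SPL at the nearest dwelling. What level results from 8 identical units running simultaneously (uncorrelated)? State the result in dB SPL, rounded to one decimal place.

85.0 dB SPL

With 8 equal, uncorrelated contributions the intensity is 8× that of one unit, giving a rise of 10·log₁₀ 8.
L_total = 76 + 10·log₁₀(8) = 76 + 9.031 = 85.03 dB SPL.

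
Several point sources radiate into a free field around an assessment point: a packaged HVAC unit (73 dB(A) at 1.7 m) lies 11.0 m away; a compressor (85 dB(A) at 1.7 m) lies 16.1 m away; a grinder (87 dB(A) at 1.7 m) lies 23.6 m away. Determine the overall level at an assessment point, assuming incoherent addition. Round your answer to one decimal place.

68.2 dB(A)

Apply inverse-square spreading to bring every level to the receiver, then sum 10^(L/10).
packaged HVAC unit: 73 − 20·log₁₀(11.0/1.7) = 73 − 16.22 = 56.78 dB(A).
compressor: 85 − 20·log₁₀(16.1/1.7) = 85 − 19.53 = 65.47 dB(A).
grinder: 87 − 20·log₁₀(23.6/1.7) = 87 − 22.85 = 64.15 dB(A).
Σ 10^(L/10) = 6.603e+06 → L_total = 10·log₁₀(6.603e+06) = 68.20 dB(A).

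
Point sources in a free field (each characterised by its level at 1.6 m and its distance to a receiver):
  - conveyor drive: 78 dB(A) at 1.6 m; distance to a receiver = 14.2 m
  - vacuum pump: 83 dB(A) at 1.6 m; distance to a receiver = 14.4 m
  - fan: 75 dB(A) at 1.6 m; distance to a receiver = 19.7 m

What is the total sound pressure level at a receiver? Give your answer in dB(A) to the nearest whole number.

65 dB(A)

Propagate each source to the receiver with L = L_ref − 20·log₁₀(r/r_ref), then add intensities.
conveyor drive: 78 − 20·log₁₀(14.2/1.6) = 78 − 18.96 = 59.04 dB(A).
vacuum pump: 83 − 20·log₁₀(14.4/1.6) = 83 − 19.08 = 63.92 dB(A).
fan: 75 − 20·log₁₀(19.7/1.6) = 75 − 21.81 = 53.19 dB(A).
Σ 10^(L/10) = 3.473e+06 → L_total = 10·log₁₀(3.473e+06) = 65.41 dB(A).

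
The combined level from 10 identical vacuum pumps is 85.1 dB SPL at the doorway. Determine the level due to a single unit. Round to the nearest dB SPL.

Dividing the total intensity by 10 lowers the level by 10·log₁₀ 10 = 10.000 dB: L₁ = 85.1 − 10.000.

75 dB SPL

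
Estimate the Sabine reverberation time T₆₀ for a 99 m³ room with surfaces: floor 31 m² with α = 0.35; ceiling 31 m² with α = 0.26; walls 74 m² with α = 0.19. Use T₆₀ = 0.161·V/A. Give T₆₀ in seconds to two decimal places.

0.48 s

Total absorption A = 31·0.35 + 31·0.26 + 74·0.19 = 32.97 m² sabins.
T₆₀ = 0.161 × 99 / 32.97 = 0.483 s.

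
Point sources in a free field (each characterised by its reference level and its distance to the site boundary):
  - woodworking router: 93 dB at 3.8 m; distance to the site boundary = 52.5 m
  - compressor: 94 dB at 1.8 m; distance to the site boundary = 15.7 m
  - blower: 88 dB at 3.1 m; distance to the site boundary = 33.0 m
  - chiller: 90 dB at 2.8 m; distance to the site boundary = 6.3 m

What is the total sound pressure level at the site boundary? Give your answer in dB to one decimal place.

First find each source's level at the receiver (point-source: −20·log₁₀(r/r_ref)), then combine on an intensity basis.
woodworking router: 93 − 20·log₁₀(52.5/3.8) = 93 − 22.81 = 70.19 dB.
compressor: 94 − 20·log₁₀(15.7/1.8) = 94 − 18.81 = 75.19 dB.
blower: 88 − 20·log₁₀(33.0/3.1) = 88 − 20.54 = 67.46 dB.
chiller: 90 − 20·log₁₀(6.3/2.8) = 90 − 7.04 = 82.96 dB.
Σ 10^(L/10) = 2.466e+08 → L_total = 10·log₁₀(2.466e+08) = 83.92 dB.

83.9 dB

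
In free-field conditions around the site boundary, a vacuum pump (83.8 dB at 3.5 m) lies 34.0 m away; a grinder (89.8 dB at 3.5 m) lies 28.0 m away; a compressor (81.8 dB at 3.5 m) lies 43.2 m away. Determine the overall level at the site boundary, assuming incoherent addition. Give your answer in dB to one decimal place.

72.7 dB

First find each source's level at the receiver (point-source: −20·log₁₀(r/r_ref)), then combine on an intensity basis.
vacuum pump: 83.8 − 20·log₁₀(34.0/3.5) = 83.8 − 19.75 = 64.05 dB.
grinder: 89.8 − 20·log₁₀(28.0/3.5) = 89.8 − 18.06 = 71.74 dB.
compressor: 81.8 − 20·log₁₀(43.2/3.5) = 81.8 − 21.83 = 59.97 dB.
Σ 10^(L/10) = 1.846e+07 → L_total = 10·log₁₀(1.846e+07) = 72.66 dB.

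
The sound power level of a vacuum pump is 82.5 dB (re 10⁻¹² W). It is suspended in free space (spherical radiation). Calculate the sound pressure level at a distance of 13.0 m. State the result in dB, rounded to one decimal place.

49.2 dB

L_p = L_w − 10·log₁₀(4π·r²) with r = 13.0 m.
4π·r² = 2124 m², 10·log₁₀ of that is 33.271 dB.
L_p = 82.5 − 33.271 = 49.23 dB.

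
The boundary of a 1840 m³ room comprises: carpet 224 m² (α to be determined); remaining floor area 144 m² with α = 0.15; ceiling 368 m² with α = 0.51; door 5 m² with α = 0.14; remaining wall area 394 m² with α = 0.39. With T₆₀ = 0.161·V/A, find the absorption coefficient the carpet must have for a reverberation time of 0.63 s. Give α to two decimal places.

0.48

A = 0.161·V/T₆₀ = 0.161·1840/0.63 = 470.22 m² sabins.
Absorption from the other surfaces = 144·0.15 + 368·0.51 + 5·0.14 + 394·0.39 = 363.64 m², so the carpet must supply 106.58 m² over 224 m².
α = 106.58/224 = 0.476.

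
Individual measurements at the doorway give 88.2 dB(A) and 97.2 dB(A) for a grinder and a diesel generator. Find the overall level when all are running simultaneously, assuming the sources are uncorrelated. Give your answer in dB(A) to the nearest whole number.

Incoherent sources combine by intensity addition: L_total = 10·log₁₀(Σ 10^(L_i/10)).
Σ 10^(L/10) = 10^(88.2/10) + 10^(97.2/10) = 5.909e+09.
L_total = 10·log₁₀(5.909e+09) = 97.71 dB(A).

98 dB(A)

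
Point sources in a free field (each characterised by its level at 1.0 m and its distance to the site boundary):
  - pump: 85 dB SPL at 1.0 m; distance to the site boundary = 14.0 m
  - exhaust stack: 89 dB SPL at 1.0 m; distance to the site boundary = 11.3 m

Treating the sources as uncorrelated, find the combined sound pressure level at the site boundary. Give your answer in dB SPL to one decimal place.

68.9 dB SPL

Propagate each source to the receiver with L = L_ref − 20·log₁₀(r/r_ref), then add intensities.
pump: 85 − 20·log₁₀(14.0/1.0) = 85 − 22.92 = 62.08 dB SPL.
exhaust stack: 89 − 20·log₁₀(11.3/1.0) = 89 − 21.06 = 67.94 dB SPL.
Σ 10^(L/10) = 7.834e+06 → L_total = 10·log₁₀(7.834e+06) = 68.94 dB SPL.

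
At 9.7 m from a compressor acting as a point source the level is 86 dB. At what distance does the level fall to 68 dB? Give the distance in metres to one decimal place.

For a point source L₁ − L₂ = 20·log₁₀(r₂/r₁), so r₂ = r₁·10^((L₁−L₂)/20).
r₂ = 9.7·10^((86−68)/20) = 9.7·10^(18.0/20) = 77.05 m.

77.0 m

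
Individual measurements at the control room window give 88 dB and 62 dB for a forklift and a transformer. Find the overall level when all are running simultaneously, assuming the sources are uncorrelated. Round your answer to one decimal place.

For uncorrelated sources the intensities add, so convert each level to linear form, sum, and take 10·log₁₀ of the total.
Σ 10^(L/10) = 10^(88/10) + 10^(62/10) = 6.325e+08.
L_total = 10·log₁₀(6.325e+08) = 88.01 dB.

88.0 dB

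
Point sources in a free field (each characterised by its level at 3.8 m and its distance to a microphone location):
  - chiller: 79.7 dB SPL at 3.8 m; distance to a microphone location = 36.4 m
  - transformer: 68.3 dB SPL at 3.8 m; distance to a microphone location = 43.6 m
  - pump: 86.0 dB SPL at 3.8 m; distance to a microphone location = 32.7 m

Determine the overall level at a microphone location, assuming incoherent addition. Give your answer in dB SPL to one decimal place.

Apply inverse-square spreading to bring every level to the receiver, then sum 10^(L/10).
chiller: 79.7 − 20·log₁₀(36.4/3.8) = 79.7 − 19.63 = 60.07 dB SPL.
transformer: 68.3 − 20·log₁₀(43.6/3.8) = 68.3 − 21.19 = 47.11 dB SPL.
pump: 86.0 − 20·log₁₀(32.7/3.8) = 86.0 − 18.70 = 67.30 dB SPL.
Σ 10^(L/10) = 6.445e+06 → L_total = 10·log₁₀(6.445e+06) = 68.09 dB SPL.

68.1 dB SPL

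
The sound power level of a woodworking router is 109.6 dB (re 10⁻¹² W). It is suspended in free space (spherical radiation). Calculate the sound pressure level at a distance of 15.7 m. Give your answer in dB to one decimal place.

L_p = L_w − 10·log₁₀(4π·r²) with r = 15.7 m.
4π·r² = 3097 m², 10·log₁₀ of that is 34.910 dB.
L_p = 109.6 − 34.910 = 74.69 dB.

74.7 dB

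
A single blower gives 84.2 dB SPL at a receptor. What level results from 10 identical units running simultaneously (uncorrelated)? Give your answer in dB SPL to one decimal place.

94.2 dB SPL

N identical incoherent sources raise the level by 10·log₁₀ N.
L_total = 84.2 + 10·log₁₀(10) = 84.2 + 10.000 = 94.20 dB SPL.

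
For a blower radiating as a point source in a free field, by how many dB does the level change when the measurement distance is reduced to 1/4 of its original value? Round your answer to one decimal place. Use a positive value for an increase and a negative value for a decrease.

Point-source spreading: ΔL = −20·log₁₀(r₂/r₁).
ΔL = −20·log₁₀(0.25) = +12.04 dB.

+12.0 dB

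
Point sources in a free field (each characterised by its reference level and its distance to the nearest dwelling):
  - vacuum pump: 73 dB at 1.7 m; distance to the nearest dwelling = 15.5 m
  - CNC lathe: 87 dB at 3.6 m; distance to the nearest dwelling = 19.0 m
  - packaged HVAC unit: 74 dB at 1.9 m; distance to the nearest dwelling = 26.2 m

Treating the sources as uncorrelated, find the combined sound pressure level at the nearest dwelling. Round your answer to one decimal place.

72.6 dB

Apply inverse-square spreading to bring every level to the receiver, then sum 10^(L/10).
vacuum pump: 73 − 20·log₁₀(15.5/1.7) = 73 − 19.20 = 53.80 dB.
CNC lathe: 87 − 20·log₁₀(19.0/3.6) = 87 − 14.45 = 72.55 dB.
packaged HVAC unit: 74 − 20·log₁₀(26.2/1.9) = 74 − 22.79 = 51.21 dB.
Σ 10^(L/10) = 1.836e+07 → L_total = 10·log₁₀(1.836e+07) = 72.64 dB.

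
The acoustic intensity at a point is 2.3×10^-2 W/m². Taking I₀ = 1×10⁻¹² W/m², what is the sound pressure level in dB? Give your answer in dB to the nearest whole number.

104 dB

Dividing by I₀ shifts the exponent by 12: I/I₀ = 2.3×10^10.
L = 10·(0.3617 + 10) = 103.62 dB.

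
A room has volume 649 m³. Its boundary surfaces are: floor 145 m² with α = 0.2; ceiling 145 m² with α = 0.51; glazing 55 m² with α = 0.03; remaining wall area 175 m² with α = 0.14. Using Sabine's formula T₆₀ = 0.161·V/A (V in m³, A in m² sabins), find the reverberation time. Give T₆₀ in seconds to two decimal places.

0.81 s

Total absorption A = 145·0.2 + 145·0.51 + 55·0.03 + 175·0.14 = 129.10 m² sabins.
T₆₀ = 0.161·V/A = 0.161·649/129.10 = 0.809 s.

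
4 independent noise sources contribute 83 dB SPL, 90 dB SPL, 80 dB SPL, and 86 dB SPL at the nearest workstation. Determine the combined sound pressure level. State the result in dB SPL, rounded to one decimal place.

Incoherent sources combine by intensity addition: L_total = 10·log₁₀(Σ 10^(L_i/10)).
Σ 10^(L/10) = 10^(83/10) + 10^(90/10) + 10^(80/10) + 10^(86/10) = 1.698e+09.
L_total = 10·log₁₀(1.698e+09) = 92.30 dB SPL.

92.3 dB SPL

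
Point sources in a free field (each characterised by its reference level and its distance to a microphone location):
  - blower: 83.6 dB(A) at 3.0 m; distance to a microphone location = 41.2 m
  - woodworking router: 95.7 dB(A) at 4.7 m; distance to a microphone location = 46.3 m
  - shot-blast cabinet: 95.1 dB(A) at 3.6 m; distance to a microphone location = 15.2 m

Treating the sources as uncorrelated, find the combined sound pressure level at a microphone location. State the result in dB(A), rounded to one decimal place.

83.4 dB(A)

Apply inverse-square spreading to bring every level to the receiver, then sum 10^(L/10).
blower: 83.6 − 20·log₁₀(41.2/3.0) = 83.6 − 22.76 = 60.84 dB(A).
woodworking router: 95.7 − 20·log₁₀(46.3/4.7) = 95.7 − 19.87 = 75.83 dB(A).
shot-blast cabinet: 95.1 − 20·log₁₀(15.2/3.6) = 95.1 − 12.51 = 82.59 dB(A).
Σ 10^(L/10) = 2.210e+08 → L_total = 10·log₁₀(2.210e+08) = 83.44 dB(A).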